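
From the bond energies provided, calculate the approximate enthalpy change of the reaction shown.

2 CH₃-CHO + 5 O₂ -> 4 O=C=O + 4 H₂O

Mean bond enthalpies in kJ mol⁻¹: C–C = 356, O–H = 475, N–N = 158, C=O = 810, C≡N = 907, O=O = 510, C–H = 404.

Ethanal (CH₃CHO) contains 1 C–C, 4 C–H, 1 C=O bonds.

ΔH ≈ −2166 kJ

Bonds broken (reactants):
  C–C: 2 × 356 = 712
  C–H: 8 × 404 = 3232
  C=O: 2 × 810 = 1620
  O=O: 5 × 510 = 2550
  Σ(broken) = 8114 kJ
Bonds formed (products):
  C=O: 8 × 810 = 6480
  O–H: 8 × 475 = 3800
  Σ(formed) = 10280 kJ
ΔH = Σ(broken) − Σ(formed) = 8114 − 10280 = −2166 kJ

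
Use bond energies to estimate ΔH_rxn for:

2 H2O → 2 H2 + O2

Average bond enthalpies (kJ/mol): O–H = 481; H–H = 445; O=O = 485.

ΔH ≈ +549 kJ

Bonds broken (reactants):
  O–H: 4 × 481 = 1924
  Σ(broken) = 1924 kJ
Bonds formed (products):
  H–H: 2 × 445 = 890
  O=O: 1 × 485 = 485
  Σ(formed) = 1375 kJ
ΔH = Σ(broken) − Σ(formed) = 1924 − 1375 = +549 kJ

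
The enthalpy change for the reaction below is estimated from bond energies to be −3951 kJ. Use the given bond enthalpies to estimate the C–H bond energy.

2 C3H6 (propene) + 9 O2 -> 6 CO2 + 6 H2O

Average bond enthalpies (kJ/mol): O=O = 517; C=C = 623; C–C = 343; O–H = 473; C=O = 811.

Let D be the C–H bond energy.
Σ(broken) = 2×343 + 12×D + 2×623 + 9×517 = 6585 + 12D
Σ(formed) = 12×811 + 12×473 = 15408
ΔH = Σ(broken) − Σ(formed) = (6585 + 12D) − (15408) = −8823 + 12D
Setting this equal to −3951 kJ gives 12D = 4872, so D = 406 kJ/mol.

D(C–H) ≈ 406 kJ/mol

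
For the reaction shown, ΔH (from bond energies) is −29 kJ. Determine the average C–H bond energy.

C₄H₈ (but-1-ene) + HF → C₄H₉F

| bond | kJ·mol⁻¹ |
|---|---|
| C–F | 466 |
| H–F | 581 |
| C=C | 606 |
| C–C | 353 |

Let D be the C–H bond energy.
Σ(broken) = 2×353 + 8×D + 1×606 + 1×581 = 1893 + 8D
Σ(formed) = 3×353 + 1×466 + 9×D = 1525 + 9D
ΔH = Σ(broken) − Σ(formed) = (1893 + 8D) − (1525 + 9D) = +368 − D
Setting this equal to −29 kJ gives D = 397 kJ/mol.

D(C–H) ≈ 397 kJ/mol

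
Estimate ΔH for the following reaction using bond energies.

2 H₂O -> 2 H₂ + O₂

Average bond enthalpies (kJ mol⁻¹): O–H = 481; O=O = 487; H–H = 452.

ΔH ≈ +533 kJ

Bonds broken (reactants):
  O–H: 4 × 481 = 1924
  Σ(broken) = 1924 kJ
Bonds formed (products):
  H–H: 2 × 452 = 904
  O=O: 1 × 487 = 487
  Σ(formed) = 1391 kJ
ΔH = Σ(broken) − Σ(formed) = 1924 − 1391 = +533 kJ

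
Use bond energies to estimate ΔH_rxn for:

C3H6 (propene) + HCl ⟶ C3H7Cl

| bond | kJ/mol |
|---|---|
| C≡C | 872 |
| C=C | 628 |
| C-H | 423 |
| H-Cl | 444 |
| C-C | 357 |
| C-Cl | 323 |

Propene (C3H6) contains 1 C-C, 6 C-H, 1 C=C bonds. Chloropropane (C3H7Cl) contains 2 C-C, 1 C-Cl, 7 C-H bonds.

ΔH ≈ −31 kJ

Bonds broken (reactants):
  C-C: 1 × 357 = 357
  C-H: 6 × 423 = 2538
  C=C: 1 × 628 = 628
  H-Cl: 1 × 444 = 444
  Σ(broken) = 3967 kJ
Bonds formed (products):
  C-C: 2 × 357 = 714
  C-Cl: 1 × 323 = 323
  C-H: 7 × 423 = 2961
  Σ(formed) = 3998 kJ
ΔH = Σ(broken) − Σ(formed) = 3967 − 3998 = −31 kJ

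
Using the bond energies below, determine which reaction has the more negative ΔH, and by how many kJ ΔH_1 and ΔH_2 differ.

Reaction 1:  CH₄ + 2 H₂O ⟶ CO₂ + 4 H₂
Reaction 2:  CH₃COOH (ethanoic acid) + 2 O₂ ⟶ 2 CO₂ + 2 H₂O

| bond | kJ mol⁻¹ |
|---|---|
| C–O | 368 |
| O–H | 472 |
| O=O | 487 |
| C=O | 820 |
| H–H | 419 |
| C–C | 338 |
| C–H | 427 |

Reaction 2, by 1195 kJ

Reaction 1:
  Bonds broken (reactants):
    C–H: 4 × 427 = 1708
    O–H: 4 × 472 = 1888
    Σ(broken) = 3596 kJ
  Bonds formed (products):
    C=O: 2 × 820 = 1640
    H–H: 4 × 419 = 1676
    Σ(formed) = 3316 kJ
  ΔH_1 = 3596 − 3316 = +280 kJ
Reaction 2:
  Bonds broken (reactants):
    C–C: 1 × 338 = 338
    C–H: 3 × 427 = 1281
    C–O: 1 × 368 = 368
    C=O: 1 × 820 = 820
    O–H: 1 × 472 = 472
    O=O: 2 × 487 = 974
    Σ(broken) = 4253 kJ
  Bonds formed (products):
    C=O: 4 × 820 = 3280
    O–H: 4 × 472 = 1888
    Σ(formed) = 5168 kJ
  ΔH_2 = 4253 − 5168 = −915 kJ
ΔH_1 − ΔH_2 = +1195 kJ, so reaction 2 has the more negative ΔH; |ΔH_1 − ΔH_2| = 1195 kJ.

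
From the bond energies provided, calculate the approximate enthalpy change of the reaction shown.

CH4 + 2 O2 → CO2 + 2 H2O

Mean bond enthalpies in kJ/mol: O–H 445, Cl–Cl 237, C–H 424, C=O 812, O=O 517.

ΔH ≈ −674 kJ

Bonds broken (reactants):
  C–H: 4 × 424 = 1696
  O=O: 2 × 517 = 1034
  Σ(broken) = 2730 kJ
Bonds formed (products):
  C=O: 2 × 812 = 1624
  O–H: 4 × 445 = 1780
  Σ(formed) = 3404 kJ
ΔH = Σ(broken) − Σ(formed) = 2730 − 3404 = −674 kJ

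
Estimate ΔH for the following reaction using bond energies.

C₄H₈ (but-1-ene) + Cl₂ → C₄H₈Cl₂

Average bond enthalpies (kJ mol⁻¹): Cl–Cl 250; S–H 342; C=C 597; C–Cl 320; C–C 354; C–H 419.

ΔH ≈ −147 kJ

Bonds broken (reactants):
  C–C: 2 × 354 = 708
  C–H: 8 × 419 = 3352
  C=C: 1 × 597 = 597
  Cl–Cl: 1 × 250 = 250
  Σ(broken) = 4907 kJ
Bonds formed (products):
  C–C: 3 × 354 = 1062
  C–Cl: 2 × 320 = 640
  C–H: 8 × 419 = 3352
  Σ(formed) = 5054 kJ
ΔH = Σ(broken) − Σ(formed) = 4907 − 5054 = −147 kJ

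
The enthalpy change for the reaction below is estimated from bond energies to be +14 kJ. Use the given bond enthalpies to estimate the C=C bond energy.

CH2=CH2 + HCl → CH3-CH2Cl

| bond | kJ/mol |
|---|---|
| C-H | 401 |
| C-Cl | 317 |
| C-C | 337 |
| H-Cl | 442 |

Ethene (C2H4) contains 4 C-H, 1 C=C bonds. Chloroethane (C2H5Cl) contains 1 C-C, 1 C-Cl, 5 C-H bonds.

Let D be the C=C bond energy.
Σ(broken) = 4×401 + 1×D + 1×442 = 2046 + D
Σ(formed) = 1×337 + 1×317 + 5×401 = 2659
ΔH = Σ(broken) − Σ(formed) = (2046 + D) − (2659) = −613 + D
Setting this equal to +14 kJ gives D = 627 kJ/mol.

D(C=C) ≈ 627 kJ/mol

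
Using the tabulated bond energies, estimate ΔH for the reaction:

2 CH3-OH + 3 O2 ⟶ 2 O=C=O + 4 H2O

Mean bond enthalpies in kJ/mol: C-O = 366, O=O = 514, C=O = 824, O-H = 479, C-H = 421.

ΔH ≈ −1370 kJ

Bonds broken (reactants):
  C-H: 6 × 421 = 2526
  C-O: 2 × 366 = 732
  O-H: 2 × 479 = 958
  O=O: 3 × 514 = 1542
  Σ(broken) = 5758 kJ
Bonds formed (products):
  C=O: 4 × 824 = 3296
  O-H: 8 × 479 = 3832
  Σ(formed) = 7128 kJ
ΔH = Σ(broken) − Σ(formed) = 5758 − 7128 = −1370 kJ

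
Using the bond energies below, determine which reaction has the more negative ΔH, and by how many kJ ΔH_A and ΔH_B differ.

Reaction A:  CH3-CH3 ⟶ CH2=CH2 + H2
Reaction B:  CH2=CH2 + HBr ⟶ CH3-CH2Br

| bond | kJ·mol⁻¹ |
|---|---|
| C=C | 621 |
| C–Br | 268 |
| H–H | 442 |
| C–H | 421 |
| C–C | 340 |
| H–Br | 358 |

Reaction B, by 169 kJ

Reaction A:
  Bonds broken (reactants):
    C–C: 1 × 340 = 340
    C–H: 6 × 421 = 2526
    Σ(broken) = 2866 kJ
  Bonds formed (products):
    C–H: 4 × 421 = 1684
    C=C: 1 × 621 = 621
    H–H: 1 × 442 = 442
    Σ(formed) = 2747 kJ
  ΔH_A = 2866 − 2747 = +119 kJ
Reaction B:
  Bonds broken (reactants):
    C–H: 4 × 421 = 1684
    C=C: 1 × 621 = 621
    H–Br: 1 × 358 = 358
    Σ(broken) = 2663 kJ
  Bonds formed (products):
    C–Br: 1 × 268 = 268
    C–C: 1 × 340 = 340
    C–H: 5 × 421 = 2105
    Σ(formed) = 2713 kJ
  ΔH_B = 2663 − 2713 = −50 kJ
ΔH_A − ΔH_B = +169 kJ, so reaction B has the more negative ΔH; |ΔH_A − ΔH_B| = 169 kJ.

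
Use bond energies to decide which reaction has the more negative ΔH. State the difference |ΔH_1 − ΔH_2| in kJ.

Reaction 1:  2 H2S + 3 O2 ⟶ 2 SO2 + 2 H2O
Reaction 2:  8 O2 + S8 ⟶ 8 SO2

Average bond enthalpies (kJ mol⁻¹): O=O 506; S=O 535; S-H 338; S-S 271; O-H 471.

Reaction 1:
  Bonds broken (reactants):
    O=O: 3 × 506 = 1518
    S-H: 4 × 338 = 1352
    Σ(broken) = 2870 kJ
  Bonds formed (products):
    O-H: 4 × 471 = 1884
    S=O: 4 × 535 = 2140
    Σ(formed) = 4024 kJ
  ΔH_1 = 2870 − 4024 = −1154 kJ
Reaction 2:
  Bonds broken (reactants):
    O=O: 8 × 506 = 4048
    S-S: 8 × 271 = 2168
    Σ(broken) = 6216 kJ
  Bonds formed (products):
    S=O: 16 × 535 = 8560
    Σ(formed) = 8560 kJ
  ΔH_2 = 6216 − 8560 = −2344 kJ
ΔH_1 − ΔH_2 = +1190 kJ, so reaction 2 has the more negative ΔH; |ΔH_1 − ΔH_2| = 1190 kJ.

Reaction 2, by 1190 kJ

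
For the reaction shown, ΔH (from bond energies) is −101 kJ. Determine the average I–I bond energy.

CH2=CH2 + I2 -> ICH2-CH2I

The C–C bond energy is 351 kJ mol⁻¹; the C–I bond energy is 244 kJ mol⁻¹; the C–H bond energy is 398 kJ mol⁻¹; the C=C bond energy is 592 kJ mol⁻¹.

D(I–I) ≈ 146 kJ/mol

Let D be the I–I bond energy.
Σ(broken) = 4×398 + 1×592 + 1×D = 2184 + D
Σ(formed) = 1×351 + 4×398 + 2×244 = 2431
ΔH = Σ(broken) − Σ(formed) = (2184 + D) − (2431) = −247 + D
Setting this equal to −101 kJ gives D = 146 kJ/mol.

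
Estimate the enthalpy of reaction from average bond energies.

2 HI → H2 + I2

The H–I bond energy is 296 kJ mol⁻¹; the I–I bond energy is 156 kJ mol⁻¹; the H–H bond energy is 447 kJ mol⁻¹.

ΔH ≈ −11 kJ

Bonds broken (reactants):
  H–I: 2 × 296 = 592
  Σ(broken) = 592 kJ
Bonds formed (products):
  H–H: 1 × 447 = 447
  I–I: 1 × 156 = 156
  Σ(formed) = 603 kJ
ΔH = Σ(broken) − Σ(formed) = 592 − 603 = −11 kJ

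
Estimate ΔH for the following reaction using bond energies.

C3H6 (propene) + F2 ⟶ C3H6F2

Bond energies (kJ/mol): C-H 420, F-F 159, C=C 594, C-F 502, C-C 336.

ΔH ≈ −587 kJ

Bonds broken (reactants):
  C-C: 1 × 336 = 336
  C-H: 6 × 420 = 2520
  C=C: 1 × 594 = 594
  F-F: 1 × 159 = 159
  Σ(broken) = 3609 kJ
Bonds formed (products):
  C-C: 2 × 336 = 672
  C-F: 2 × 502 = 1004
  C-H: 6 × 420 = 2520
  Σ(formed) = 4196 kJ
ΔH = Σ(broken) − Σ(formed) = 3609 − 4196 = −587 kJ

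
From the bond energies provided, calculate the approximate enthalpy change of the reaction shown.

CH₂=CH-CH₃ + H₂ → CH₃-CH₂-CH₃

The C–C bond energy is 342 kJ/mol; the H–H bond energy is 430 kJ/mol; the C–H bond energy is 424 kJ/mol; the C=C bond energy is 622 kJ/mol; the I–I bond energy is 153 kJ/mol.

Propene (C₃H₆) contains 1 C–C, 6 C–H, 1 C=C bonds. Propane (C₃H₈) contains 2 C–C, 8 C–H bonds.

ΔH ≈ −138 kJ

Bonds broken (reactants):
  C–C: 1 × 342 = 342
  C–H: 6 × 424 = 2544
  C=C: 1 × 622 = 622
  H–H: 1 × 430 = 430
  Σ(broken) = 3938 kJ
Bonds formed (products):
  C–C: 2 × 342 = 684
  C–H: 8 × 424 = 3392
  Σ(formed) = 4076 kJ
ΔH = Σ(broken) − Σ(formed) = 3938 − 4076 = −138 kJ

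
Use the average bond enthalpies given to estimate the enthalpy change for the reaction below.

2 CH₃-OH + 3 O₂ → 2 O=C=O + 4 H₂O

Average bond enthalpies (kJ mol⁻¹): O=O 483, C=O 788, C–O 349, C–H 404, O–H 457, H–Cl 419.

ΔH ≈ −1323 kJ

Bonds broken (reactants):
  C–H: 6 × 404 = 2424
  C–O: 2 × 349 = 698
  O–H: 2 × 457 = 914
  O=O: 3 × 483 = 1449
  Σ(broken) = 5485 kJ
Bonds formed (products):
  C=O: 4 × 788 = 3152
  O–H: 8 × 457 = 3656
  Σ(formed) = 6808 kJ
ΔH = Σ(broken) − Σ(formed) = 5485 − 6808 = −1323 kJ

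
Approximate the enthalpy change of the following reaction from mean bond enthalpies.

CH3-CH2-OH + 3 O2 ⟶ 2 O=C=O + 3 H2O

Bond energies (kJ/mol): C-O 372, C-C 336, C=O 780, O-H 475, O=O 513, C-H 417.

ΔH ≈ −1163 kJ

Bonds broken (reactants):
  C-C: 1 × 336 = 336
  C-H: 5 × 417 = 2085
  C-O: 1 × 372 = 372
  O-H: 1 × 475 = 475
  O=O: 3 × 513 = 1539
  Σ(broken) = 4807 kJ
Bonds formed (products):
  C=O: 4 × 780 = 3120
  O-H: 6 × 475 = 2850
  Σ(formed) = 5970 kJ
ΔH = Σ(broken) − Σ(formed) = 4807 − 5970 = −1163 kJ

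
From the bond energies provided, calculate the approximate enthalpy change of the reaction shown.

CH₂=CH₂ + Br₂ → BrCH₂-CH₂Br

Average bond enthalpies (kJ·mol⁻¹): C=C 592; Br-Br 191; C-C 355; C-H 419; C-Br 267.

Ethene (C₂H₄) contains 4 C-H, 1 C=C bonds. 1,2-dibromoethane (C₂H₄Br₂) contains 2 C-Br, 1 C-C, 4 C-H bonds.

Bonds broken (reactants):
  Br-Br: 1 × 191 = 191
  C-H: 4 × 419 = 1676
  C=C: 1 × 592 = 592
  Σ(broken) = 2459 kJ
Bonds formed (products):
  C-Br: 2 × 267 = 534
  C-C: 1 × 355 = 355
  C-H: 4 × 419 = 1676
  Σ(formed) = 2565 kJ
ΔH = Σ(broken) − Σ(formed) = 2459 − 2565 = −106 kJ

ΔH ≈ −106 kJ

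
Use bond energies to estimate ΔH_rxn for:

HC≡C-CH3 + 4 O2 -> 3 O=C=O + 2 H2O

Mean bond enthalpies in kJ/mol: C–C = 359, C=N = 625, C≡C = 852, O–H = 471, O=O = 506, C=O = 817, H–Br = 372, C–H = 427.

ΔH ≈ −1843 kJ

Bonds broken (reactants):
  C≡C: 1 × 852 = 852
  C–C: 1 × 359 = 359
  C–H: 4 × 427 = 1708
  O=O: 4 × 506 = 2024
  Σ(broken) = 4943 kJ
Bonds formed (products):
  C=O: 6 × 817 = 4902
  O–H: 4 × 471 = 1884
  Σ(formed) = 6786 kJ
ΔH = Σ(broken) − Σ(formed) = 4943 − 6786 = −1843 kJ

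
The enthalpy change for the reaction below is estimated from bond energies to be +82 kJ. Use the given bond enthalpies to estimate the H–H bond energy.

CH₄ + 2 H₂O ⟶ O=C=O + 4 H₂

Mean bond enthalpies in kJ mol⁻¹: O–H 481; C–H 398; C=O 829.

Let D be the H–H bond energy.
Σ(broken) = 4×398 + 4×481 = 3516
Σ(formed) = 2×829 + 4×D = 1658 + 4D
ΔH = Σ(broken) − Σ(formed) = (3516) − (1658 + 4D) = +1858 − 4D
Setting this equal to +82 kJ gives 4D = 1776, so D = 444 kJ/mol.

D(H–H) ≈ 444 kJ/mol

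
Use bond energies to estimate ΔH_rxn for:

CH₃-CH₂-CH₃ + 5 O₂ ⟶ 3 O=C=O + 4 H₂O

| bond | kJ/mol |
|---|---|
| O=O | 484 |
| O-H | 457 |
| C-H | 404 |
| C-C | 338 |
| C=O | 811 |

Bonds broken (reactants):
  C-C: 2 × 338 = 676
  C-H: 8 × 404 = 3232
  O=O: 5 × 484 = 2420
  Σ(broken) = 6328 kJ
Bonds formed (products):
  C=O: 6 × 811 = 4866
  O-H: 8 × 457 = 3656
  Σ(formed) = 8522 kJ
ΔH = Σ(broken) − Σ(formed) = 6328 − 8522 = −2194 kJ

ΔH ≈ −2194 kJ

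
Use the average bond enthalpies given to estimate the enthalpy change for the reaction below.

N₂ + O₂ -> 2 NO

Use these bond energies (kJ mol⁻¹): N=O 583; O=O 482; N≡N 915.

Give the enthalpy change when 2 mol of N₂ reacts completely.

Bonds broken (reactants):
  N≡N: 1 × 915 = 915
  O=O: 1 × 482 = 482
  Σ(broken) = 1397 kJ
Bonds formed (products):
  N=O: 2 × 583 = 1166
  Σ(formed) = 1166 kJ
ΔH = Σ(broken) − Σ(formed) = 1397 − 1166 = +231 kJ
For 2× the reaction as written: 2 × (+231) = +462 kJ

ΔH = +462 kJ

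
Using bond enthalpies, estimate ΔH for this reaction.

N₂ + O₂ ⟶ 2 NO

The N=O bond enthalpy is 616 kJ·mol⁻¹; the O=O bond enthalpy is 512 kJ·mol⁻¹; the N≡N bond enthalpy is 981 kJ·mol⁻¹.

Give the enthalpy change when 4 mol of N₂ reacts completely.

Bonds broken (reactants):
  N≡N: 1 × 981 = 981
  O=O: 1 × 512 = 512
  Σ(broken) = 1493 kJ
Bonds formed (products):
  N=O: 2 × 616 = 1232
  Σ(formed) = 1232 kJ
ΔH = Σ(broken) − Σ(formed) = 1493 − 1232 = +261 kJ
For 4× the reaction as written: 4 × (+261) = +1044 kJ

ΔH = +1044 kJ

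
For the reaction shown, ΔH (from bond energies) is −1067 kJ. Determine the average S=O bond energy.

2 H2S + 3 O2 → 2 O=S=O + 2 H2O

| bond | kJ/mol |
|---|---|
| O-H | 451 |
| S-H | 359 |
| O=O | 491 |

D(S=O) ≈ 543 kJ/mol

Let D be the S=O bond energy.
Σ(broken) = 3×491 + 4×359 = 2909
Σ(formed) = 4×451 + 4×D = 1804 + 4D
ΔH = Σ(broken) − Σ(formed) = (2909) − (1804 + 4D) = +1105 − 4D
Setting this equal to −1067 kJ gives 4D = 2172, so D = 543 kJ/mol.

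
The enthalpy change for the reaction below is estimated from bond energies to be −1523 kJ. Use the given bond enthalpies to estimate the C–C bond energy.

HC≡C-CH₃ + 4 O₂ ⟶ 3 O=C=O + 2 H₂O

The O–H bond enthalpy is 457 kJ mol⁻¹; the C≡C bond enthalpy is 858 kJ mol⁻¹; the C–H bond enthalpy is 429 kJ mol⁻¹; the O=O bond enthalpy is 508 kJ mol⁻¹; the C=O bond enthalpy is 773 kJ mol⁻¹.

Let D be the C–C bond energy.
Σ(broken) = 1×858 + 1×D + 4×429 + 4×508 = 4606 + D
Σ(formed) = 6×773 + 4×457 = 6466
ΔH = Σ(broken) − Σ(formed) = (4606 + D) − (6466) = −1860 + D
Setting this equal to −1523 kJ gives D = 337 kJ/mol.

D(C–C) ≈ 337 kJ/mol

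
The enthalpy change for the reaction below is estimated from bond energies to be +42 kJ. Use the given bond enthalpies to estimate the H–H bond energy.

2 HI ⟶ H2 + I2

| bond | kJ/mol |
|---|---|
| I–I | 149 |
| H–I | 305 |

Let D be the H–H bond energy.
Σ(broken) = 2×305 = 610
Σ(formed) = 1×D + 1×149 = 149 + D
ΔH = Σ(broken) − Σ(formed) = (610) − (149 + D) = +461 − D
Setting this equal to +42 kJ gives D = 419 kJ/mol.

D(H–H) ≈ 419 kJ/mol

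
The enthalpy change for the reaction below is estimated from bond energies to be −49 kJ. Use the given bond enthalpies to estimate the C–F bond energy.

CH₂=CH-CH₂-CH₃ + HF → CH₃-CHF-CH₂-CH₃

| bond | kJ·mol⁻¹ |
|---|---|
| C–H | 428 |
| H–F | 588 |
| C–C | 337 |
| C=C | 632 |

D(C–F) ≈ 504 kJ/mol

Let D be the C–F bond energy.
Σ(broken) = 2×337 + 8×428 + 1×632 + 1×588 = 5318
Σ(formed) = 3×337 + 1×D + 9×428 = 4863 + D
ΔH = Σ(broken) − Σ(formed) = (5318) − (4863 + D) = +455 − D
Setting this equal to −49 kJ gives D = 504 kJ/mol.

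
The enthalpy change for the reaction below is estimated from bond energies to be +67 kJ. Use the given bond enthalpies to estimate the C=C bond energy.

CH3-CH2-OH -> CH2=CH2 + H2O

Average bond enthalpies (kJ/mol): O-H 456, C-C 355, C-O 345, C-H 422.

D(C=C) ≈ 599 kJ/mol

Let D be the C=C bond energy.
Σ(broken) = 1×355 + 5×422 + 1×345 + 1×456 = 3266
Σ(formed) = 4×422 + 1×D + 2×456 = 2600 + D
ΔH = Σ(broken) − Σ(formed) = (3266) − (2600 + D) = +666 − D
Setting this equal to +67 kJ gives D = 599 kJ/mol.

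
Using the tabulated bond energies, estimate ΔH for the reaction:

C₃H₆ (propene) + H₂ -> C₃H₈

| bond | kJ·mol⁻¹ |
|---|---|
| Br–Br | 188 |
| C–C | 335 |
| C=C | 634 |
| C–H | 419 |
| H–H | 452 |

Bonds broken (reactants):
  C–C: 1 × 335 = 335
  C–H: 6 × 419 = 2514
  C=C: 1 × 634 = 634
  H–H: 1 × 452 = 452
  Σ(broken) = 3935 kJ
Bonds formed (products):
  C–C: 2 × 335 = 670
  C–H: 8 × 419 = 3352
  Σ(formed) = 4022 kJ
ΔH = Σ(broken) − Σ(formed) = 3935 − 4022 = −87 kJ

ΔH ≈ −87 kJ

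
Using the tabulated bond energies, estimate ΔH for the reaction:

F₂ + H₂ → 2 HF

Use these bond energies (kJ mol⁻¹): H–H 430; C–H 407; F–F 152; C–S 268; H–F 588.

Bonds broken (reactants):
  F–F: 1 × 152 = 152
  H–H: 1 × 430 = 430
  Σ(broken) = 582 kJ
Bonds formed (products):
  H–F: 2 × 588 = 1176
  Σ(formed) = 1176 kJ
ΔH = Σ(broken) − Σ(formed) = 582 − 1176 = −594 kJ

ΔH ≈ −594 kJ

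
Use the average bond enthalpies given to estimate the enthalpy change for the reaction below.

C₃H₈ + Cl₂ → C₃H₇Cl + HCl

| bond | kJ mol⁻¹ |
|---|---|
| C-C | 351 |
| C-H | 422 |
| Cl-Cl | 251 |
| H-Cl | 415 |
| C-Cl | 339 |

ΔH ≈ −81 kJ

Bonds broken (reactants):
  C-C: 2 × 351 = 702
  C-H: 8 × 422 = 3376
  Cl-Cl: 1 × 251 = 251
  Σ(broken) = 4329 kJ
Bonds formed (products):
  C-C: 2 × 351 = 702
  C-Cl: 1 × 339 = 339
  C-H: 7 × 422 = 2954
  H-Cl: 1 × 415 = 415
  Σ(formed) = 4410 kJ
ΔH = Σ(broken) − Σ(formed) = 4329 − 4410 = −81 kJ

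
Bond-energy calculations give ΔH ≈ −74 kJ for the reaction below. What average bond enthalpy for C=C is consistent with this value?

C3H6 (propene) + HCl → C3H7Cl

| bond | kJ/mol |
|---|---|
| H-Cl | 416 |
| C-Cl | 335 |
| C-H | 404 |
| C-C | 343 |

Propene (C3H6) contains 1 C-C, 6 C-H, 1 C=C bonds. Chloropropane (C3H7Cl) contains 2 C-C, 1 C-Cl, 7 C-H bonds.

Let D be the C=C bond energy.
Σ(broken) = 1×343 + 6×404 + 1×D + 1×416 = 3183 + D
Σ(formed) = 2×343 + 1×335 + 7×404 = 3849
ΔH = Σ(broken) − Σ(formed) = (3183 + D) − (3849) = −666 + D
Setting this equal to −74 kJ gives D = 592 kJ/mol.

D(C=C) ≈ 592 kJ/mol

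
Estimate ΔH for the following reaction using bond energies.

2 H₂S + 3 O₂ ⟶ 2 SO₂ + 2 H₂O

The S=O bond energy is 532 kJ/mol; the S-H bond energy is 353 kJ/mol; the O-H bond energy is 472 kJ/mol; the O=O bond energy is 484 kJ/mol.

ΔH ≈ −1152 kJ

Bonds broken (reactants):
  O=O: 3 × 484 = 1452
  S-H: 4 × 353 = 1412
  Σ(broken) = 2864 kJ
Bonds formed (products):
  O-H: 4 × 472 = 1888
  S=O: 4 × 532 = 2128
  Σ(formed) = 4016 kJ
ΔH = Σ(broken) − Σ(formed) = 2864 − 4016 = −1152 kJ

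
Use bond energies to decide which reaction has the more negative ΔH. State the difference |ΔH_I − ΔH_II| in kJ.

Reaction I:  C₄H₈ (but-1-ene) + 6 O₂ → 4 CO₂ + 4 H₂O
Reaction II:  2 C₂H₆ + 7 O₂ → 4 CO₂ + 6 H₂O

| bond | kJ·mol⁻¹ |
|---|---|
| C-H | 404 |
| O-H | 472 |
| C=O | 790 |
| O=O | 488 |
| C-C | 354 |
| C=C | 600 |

Reaction II, by 384 kJ

Reaction I:
  Bonds broken (reactants):
    C-C: 2 × 354 = 708
    C-H: 8 × 404 = 3232
    C=C: 1 × 600 = 600
    O=O: 6 × 488 = 2928
    Σ(broken) = 7468 kJ
  Bonds formed (products):
    C=O: 8 × 790 = 6320
    O-H: 8 × 472 = 3776
    Σ(formed) = 10096 kJ
  ΔH_I = 7468 − 10096 = −2628 kJ
Reaction II:
  Bonds broken (reactants):
    C-C: 2 × 354 = 708
    C-H: 12 × 404 = 4848
    O=O: 7 × 488 = 3416
    Σ(broken) = 8972 kJ
  Bonds formed (products):
    C=O: 8 × 790 = 6320
    O-H: 12 × 472 = 5664
    Σ(formed) = 11984 kJ
  ΔH_II = 8972 − 11984 = −3012 kJ
ΔH_I − ΔH_II = +384 kJ, so reaction II has the more negative ΔH; |ΔH_I − ΔH_II| = 384 kJ.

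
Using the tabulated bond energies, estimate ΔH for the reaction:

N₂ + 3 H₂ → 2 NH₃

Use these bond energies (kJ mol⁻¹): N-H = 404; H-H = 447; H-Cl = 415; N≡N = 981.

ΔH ≈ −102 kJ

Bonds broken (reactants):
  H-H: 3 × 447 = 1341
  N≡N: 1 × 981 = 981
  Σ(broken) = 2322 kJ
Bonds formed (products):
  N-H: 6 × 404 = 2424
  Σ(formed) = 2424 kJ
ΔH = Σ(broken) − Σ(formed) = 2322 − 2424 = −102 kJ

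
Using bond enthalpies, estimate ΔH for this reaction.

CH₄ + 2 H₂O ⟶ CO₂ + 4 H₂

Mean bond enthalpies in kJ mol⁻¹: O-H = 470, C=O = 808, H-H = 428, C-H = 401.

ΔH ≈ +156 kJ

Bonds broken (reactants):
  C-H: 4 × 401 = 1604
  O-H: 4 × 470 = 1880
  Σ(broken) = 3484 kJ
Bonds formed (products):
  C=O: 2 × 808 = 1616
  H-H: 4 × 428 = 1712
  Σ(formed) = 3328 kJ
ΔH = Σ(broken) − Σ(formed) = 3484 − 3328 = +156 kJ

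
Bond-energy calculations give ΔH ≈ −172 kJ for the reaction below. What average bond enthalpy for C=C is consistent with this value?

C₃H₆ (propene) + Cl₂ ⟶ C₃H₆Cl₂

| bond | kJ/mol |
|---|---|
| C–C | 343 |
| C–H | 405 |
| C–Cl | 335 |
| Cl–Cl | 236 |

Let D be the C=C bond energy.
Σ(broken) = 1×343 + 6×405 + 1×D + 1×236 = 3009 + D
Σ(formed) = 2×343 + 2×335 + 6×405 = 3786
ΔH = Σ(broken) − Σ(formed) = (3009 + D) − (3786) = −777 + D
Setting this equal to −172 kJ gives D = 605 kJ/mol.

D(C=C) ≈ 605 kJ/mol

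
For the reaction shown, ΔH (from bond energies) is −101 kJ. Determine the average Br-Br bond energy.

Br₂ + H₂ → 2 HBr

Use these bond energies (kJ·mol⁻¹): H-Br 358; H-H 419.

Let D be the Br-Br bond energy.
Σ(broken) = 1×D + 1×419 = 419 + D
Σ(formed) = 2×358 = 716
ΔH = Σ(broken) − Σ(formed) = (419 + D) − (716) = −297 + D
Setting this equal to −101 kJ gives D = 196 kJ/mol.

D(Br-Br) ≈ 196 kJ/mol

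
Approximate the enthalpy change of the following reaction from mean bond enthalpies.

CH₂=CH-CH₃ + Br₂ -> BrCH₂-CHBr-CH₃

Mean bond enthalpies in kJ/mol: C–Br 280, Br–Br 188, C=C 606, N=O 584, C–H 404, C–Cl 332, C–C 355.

Bonds broken (reactants):
  Br–Br: 1 × 188 = 188
  C–C: 1 × 355 = 355
  C–H: 6 × 404 = 2424
  C=C: 1 × 606 = 606
  Σ(broken) = 3573 kJ
Bonds formed (products):
  C–Br: 2 × 280 = 560
  C–C: 2 × 355 = 710
  C–H: 6 × 404 = 2424
  Σ(formed) = 3694 kJ
ΔH = Σ(broken) − Σ(formed) = 3573 − 3694 = −121 kJ

ΔH ≈ −121 kJ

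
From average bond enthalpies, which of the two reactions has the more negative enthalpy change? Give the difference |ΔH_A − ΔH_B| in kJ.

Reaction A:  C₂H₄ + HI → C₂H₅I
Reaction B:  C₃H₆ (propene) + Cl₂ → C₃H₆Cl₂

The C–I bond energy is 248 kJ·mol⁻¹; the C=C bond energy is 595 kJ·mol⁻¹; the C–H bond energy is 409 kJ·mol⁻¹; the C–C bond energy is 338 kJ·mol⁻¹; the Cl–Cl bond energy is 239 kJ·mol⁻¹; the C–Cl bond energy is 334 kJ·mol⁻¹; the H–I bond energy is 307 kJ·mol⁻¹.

Reaction A:
  Bonds broken (reactants):
    C–H: 4 × 409 = 1636
    C=C: 1 × 595 = 595
    H–I: 1 × 307 = 307
    Σ(broken) = 2538 kJ
  Bonds formed (products):
    C–C: 1 × 338 = 338
    C–H: 5 × 409 = 2045
    C–I: 1 × 248 = 248
    Σ(formed) = 2631 kJ
  ΔH_A = 2538 − 2631 = −93 kJ
Reaction B:
  Bonds broken (reactants):
    C–C: 1 × 338 = 338
    C–H: 6 × 409 = 2454
    C=C: 1 × 595 = 595
    Cl–Cl: 1 × 239 = 239
    Σ(broken) = 3626 kJ
  Bonds formed (products):
    C–C: 2 × 338 = 676
    C–Cl: 2 × 334 = 668
    C–H: 6 × 409 = 2454
    Σ(formed) = 3798 kJ
  ΔH_B = 3626 − 3798 = −172 kJ
ΔH_A − ΔH_B = +79 kJ, so reaction B has the more negative ΔH; |ΔH_A − ΔH_B| = 79 kJ.

Reaction B, by 79 kJ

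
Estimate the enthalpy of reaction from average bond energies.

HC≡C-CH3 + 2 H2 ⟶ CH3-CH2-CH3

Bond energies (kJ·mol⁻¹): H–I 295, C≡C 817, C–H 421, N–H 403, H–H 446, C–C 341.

ΔH ≈ −316 kJ

Bonds broken (reactants):
  C≡C: 1 × 817 = 817
  C–C: 1 × 341 = 341
  C–H: 4 × 421 = 1684
  H–H: 2 × 446 = 892
  Σ(broken) = 3734 kJ
Bonds formed (products):
  C–C: 2 × 341 = 682
  C–H: 8 × 421 = 3368
  Σ(formed) = 4050 kJ
ΔH = Σ(broken) − Σ(formed) = 3734 − 4050 = −316 kJ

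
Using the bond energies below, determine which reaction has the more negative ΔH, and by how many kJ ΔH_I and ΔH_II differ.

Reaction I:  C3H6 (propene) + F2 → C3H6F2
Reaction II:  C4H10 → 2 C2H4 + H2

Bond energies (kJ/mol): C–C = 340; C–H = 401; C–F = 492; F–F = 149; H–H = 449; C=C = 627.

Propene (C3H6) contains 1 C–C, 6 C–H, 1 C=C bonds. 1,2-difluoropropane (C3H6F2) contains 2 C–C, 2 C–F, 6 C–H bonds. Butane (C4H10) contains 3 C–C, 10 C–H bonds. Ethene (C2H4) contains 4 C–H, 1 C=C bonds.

Reaction I:
  Bonds broken (reactants):
    C–C: 1 × 340 = 340
    C–H: 6 × 401 = 2406
    C=C: 1 × 627 = 627
    F–F: 1 × 149 = 149
    Σ(broken) = 3522 kJ
  Bonds formed (products):
    C–C: 2 × 340 = 680
    C–F: 2 × 492 = 984
    C–H: 6 × 401 = 2406
    Σ(formed) = 4070 kJ
  ΔH_I = 3522 − 4070 = −548 kJ
Reaction II:
  Bonds broken (reactants):
    C–C: 3 × 340 = 1020
    C–H: 10 × 401 = 4010
    Σ(broken) = 5030 kJ
  Bonds formed (products):
    C–H: 8 × 401 = 3208
    C=C: 2 × 627 = 1254
    H–H: 1 × 449 = 449
    Σ(formed) = 4911 kJ
  ΔH_II = 5030 − 4911 = +119 kJ
ΔH_I − ΔH_II = −667 kJ, so reaction I has the more negative ΔH; |ΔH_I − ΔH_II| = 667 kJ.

Reaction I, by 667 kJ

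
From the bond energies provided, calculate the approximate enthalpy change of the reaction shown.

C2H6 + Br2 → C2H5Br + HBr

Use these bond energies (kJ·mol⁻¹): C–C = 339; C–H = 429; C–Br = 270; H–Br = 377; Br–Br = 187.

ΔH ≈ −31 kJ

Bonds broken (reactants):
  Br–Br: 1 × 187 = 187
  C–C: 1 × 339 = 339
  C–H: 6 × 429 = 2574
  Σ(broken) = 3100 kJ
Bonds formed (products):
  C–Br: 1 × 270 = 270
  C–C: 1 × 339 = 339
  C–H: 5 × 429 = 2145
  H–Br: 1 × 377 = 377
  Σ(formed) = 3131 kJ
ΔH = Σ(broken) − Σ(formed) = 3100 − 3131 = −31 kJ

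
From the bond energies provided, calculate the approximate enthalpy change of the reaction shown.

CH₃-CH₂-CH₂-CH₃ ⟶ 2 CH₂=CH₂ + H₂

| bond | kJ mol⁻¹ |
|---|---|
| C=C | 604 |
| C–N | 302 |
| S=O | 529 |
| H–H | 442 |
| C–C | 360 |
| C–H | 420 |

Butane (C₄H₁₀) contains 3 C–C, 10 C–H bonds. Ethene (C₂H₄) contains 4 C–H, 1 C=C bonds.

Bonds broken (reactants):
  C–C: 3 × 360 = 1080
  C–H: 10 × 420 = 4200
  Σ(broken) = 5280 kJ
Bonds formed (products):
  C–H: 8 × 420 = 3360
  C=C: 2 × 604 = 1208
  H–H: 1 × 442 = 442
  Σ(formed) = 5010 kJ
ΔH = Σ(broken) − Σ(formed) = 5280 − 5010 = +270 kJ

ΔH ≈ +270 kJ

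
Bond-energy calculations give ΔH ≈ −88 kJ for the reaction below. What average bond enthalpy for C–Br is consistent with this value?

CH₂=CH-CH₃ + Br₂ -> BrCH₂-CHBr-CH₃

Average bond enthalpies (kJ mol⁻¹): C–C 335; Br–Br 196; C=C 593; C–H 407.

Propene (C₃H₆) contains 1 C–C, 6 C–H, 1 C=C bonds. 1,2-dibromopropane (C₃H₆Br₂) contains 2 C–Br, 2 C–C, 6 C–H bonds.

Let D be the C–Br bond energy.
Σ(broken) = 1×196 + 1×335 + 6×407 + 1×593 = 3566
Σ(formed) = 2×D + 2×335 + 6×407 = 3112 + 2D
ΔH = Σ(broken) − Σ(formed) = (3566) − (3112 + 2D) = +454 − 2D
Setting this equal to −88 kJ gives 2D = 542, so D = 271 kJ/mol.

D(C–Br) ≈ 271 kJ/mol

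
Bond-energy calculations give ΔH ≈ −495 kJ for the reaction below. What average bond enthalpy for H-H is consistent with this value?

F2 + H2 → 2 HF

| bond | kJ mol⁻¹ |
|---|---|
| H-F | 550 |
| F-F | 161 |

Let D be the H-H bond energy.
Σ(broken) = 1×161 + 1×D = 161 + D
Σ(formed) = 2×550 = 1100
ΔH = Σ(broken) − Σ(formed) = (161 + D) − (1100) = −939 + D
Setting this equal to −495 kJ gives D = 444 kJ/mol.

D(H-H) ≈ 444 kJ/mol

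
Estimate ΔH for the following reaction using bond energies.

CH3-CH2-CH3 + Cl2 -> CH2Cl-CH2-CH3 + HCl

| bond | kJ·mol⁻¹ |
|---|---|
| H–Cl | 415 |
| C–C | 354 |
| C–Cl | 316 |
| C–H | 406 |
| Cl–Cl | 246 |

ΔH ≈ −79 kJ

Bonds broken (reactants):
  C–C: 2 × 354 = 708
  C–H: 8 × 406 = 3248
  Cl–Cl: 1 × 246 = 246
  Σ(broken) = 4202 kJ
Bonds formed (products):
  C–C: 2 × 354 = 708
  C–Cl: 1 × 316 = 316
  C–H: 7 × 406 = 2842
  H–Cl: 1 × 415 = 415
  Σ(formed) = 4281 kJ
ΔH = Σ(broken) − Σ(formed) = 4202 − 4281 = −79 kJ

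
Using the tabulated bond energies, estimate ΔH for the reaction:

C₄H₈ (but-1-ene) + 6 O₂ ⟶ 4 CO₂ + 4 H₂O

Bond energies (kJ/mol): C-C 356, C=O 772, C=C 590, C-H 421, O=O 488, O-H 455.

ΔH ≈ −2218 kJ

Bonds broken (reactants):
  C-C: 2 × 356 = 712
  C-H: 8 × 421 = 3368
  C=C: 1 × 590 = 590
  O=O: 6 × 488 = 2928
  Σ(broken) = 7598 kJ
Bonds formed (products):
  C=O: 8 × 772 = 6176
  O-H: 8 × 455 = 3640
  Σ(formed) = 9816 kJ
ΔH = Σ(broken) − Σ(formed) = 7598 − 9816 = −2218 kJ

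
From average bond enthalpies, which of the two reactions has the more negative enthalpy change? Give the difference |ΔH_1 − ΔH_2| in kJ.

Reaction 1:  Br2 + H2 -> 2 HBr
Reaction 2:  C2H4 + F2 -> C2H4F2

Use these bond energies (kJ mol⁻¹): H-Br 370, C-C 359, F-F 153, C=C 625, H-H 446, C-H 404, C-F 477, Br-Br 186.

Reaction 2, by 427 kJ

Reaction 1:
  Bonds broken (reactants):
    Br-Br: 1 × 186 = 186
    H-H: 1 × 446 = 446
    Σ(broken) = 632 kJ
  Bonds formed (products):
    H-Br: 2 × 370 = 740
    Σ(formed) = 740 kJ
  ΔH_1 = 632 − 740 = −108 kJ
Reaction 2:
  Bonds broken (reactants):
    C-H: 4 × 404 = 1616
    C=C: 1 × 625 = 625
    F-F: 1 × 153 = 153
    Σ(broken) = 2394 kJ
  Bonds formed (products):
    C-C: 1 × 359 = 359
    C-F: 2 × 477 = 954
    C-H: 4 × 404 = 1616
    Σ(formed) = 2929 kJ
  ΔH_2 = 2394 − 2929 = −535 kJ
ΔH_1 − ΔH_2 = +427 kJ, so reaction 2 has the more negative ΔH; |ΔH_1 − ΔH_2| = 427 kJ.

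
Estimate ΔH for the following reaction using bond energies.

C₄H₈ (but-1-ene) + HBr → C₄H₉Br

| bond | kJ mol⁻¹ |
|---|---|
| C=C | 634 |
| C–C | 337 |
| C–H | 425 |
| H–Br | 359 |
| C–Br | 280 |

Bonds broken (reactants):
  C–C: 2 × 337 = 674
  C–H: 8 × 425 = 3400
  C=C: 1 × 634 = 634
  H–Br: 1 × 359 = 359
  Σ(broken) = 5067 kJ
Bonds formed (products):
  C–Br: 1 × 280 = 280
  C–C: 3 × 337 = 1011
  C–H: 9 × 425 = 3825
  Σ(formed) = 5116 kJ
ΔH = Σ(broken) − Σ(formed) = 5067 − 5116 = −49 kJ

ΔH ≈ −49 kJ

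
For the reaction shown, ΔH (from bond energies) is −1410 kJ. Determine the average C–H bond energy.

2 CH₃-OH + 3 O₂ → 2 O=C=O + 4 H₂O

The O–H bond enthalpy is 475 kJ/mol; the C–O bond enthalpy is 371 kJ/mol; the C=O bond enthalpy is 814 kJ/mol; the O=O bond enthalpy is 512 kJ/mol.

Let D be the C–H bond energy.
Σ(broken) = 6×D + 2×371 + 2×475 + 3×512 = 3228 + 6D
Σ(formed) = 4×814 + 8×475 = 7056
ΔH = Σ(broken) − Σ(formed) = (3228 + 6D) − (7056) = −3828 + 6D
Setting this equal to −1410 kJ gives 6D = 2418, so D = 403 kJ/mol.

D(C–H) ≈ 403 kJ/mol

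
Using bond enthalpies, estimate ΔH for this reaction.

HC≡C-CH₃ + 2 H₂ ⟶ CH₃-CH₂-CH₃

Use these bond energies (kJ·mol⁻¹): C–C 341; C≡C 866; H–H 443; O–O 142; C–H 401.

ΔH ≈ −193 kJ

Bonds broken (reactants):
  C≡C: 1 × 866 = 866
  C–C: 1 × 341 = 341
  C–H: 4 × 401 = 1604
  H–H: 2 × 443 = 886
  Σ(broken) = 3697 kJ
Bonds formed (products):
  C–C: 2 × 341 = 682
  C–H: 8 × 401 = 3208
  Σ(formed) = 3890 kJ
ΔH = Σ(broken) − Σ(formed) = 3697 − 3890 = −193 kJ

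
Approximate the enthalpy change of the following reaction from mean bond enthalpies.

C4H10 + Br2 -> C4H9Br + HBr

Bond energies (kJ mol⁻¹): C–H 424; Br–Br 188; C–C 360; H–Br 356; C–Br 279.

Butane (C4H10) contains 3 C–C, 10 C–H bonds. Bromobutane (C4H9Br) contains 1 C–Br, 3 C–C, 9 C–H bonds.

Bonds broken (reactants):
  Br–Br: 1 × 188 = 188
  C–C: 3 × 360 = 1080
  C–H: 10 × 424 = 4240
  Σ(broken) = 5508 kJ
Bonds formed (products):
  C–Br: 1 × 279 = 279
  C–C: 3 × 360 = 1080
  C–H: 9 × 424 = 3816
  H–Br: 1 × 356 = 356
  Σ(formed) = 5531 kJ
ΔH = Σ(broken) − Σ(formed) = 5508 − 5531 = −23 kJ

ΔH ≈ −23 kJ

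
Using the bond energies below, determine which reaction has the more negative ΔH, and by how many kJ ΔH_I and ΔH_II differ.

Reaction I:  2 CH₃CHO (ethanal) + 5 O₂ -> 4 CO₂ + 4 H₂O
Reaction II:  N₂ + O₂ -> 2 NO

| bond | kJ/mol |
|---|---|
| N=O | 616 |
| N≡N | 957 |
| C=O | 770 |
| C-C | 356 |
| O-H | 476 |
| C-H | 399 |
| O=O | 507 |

Reaction I:
  Bonds broken (reactants):
    C-C: 2 × 356 = 712
    C-H: 8 × 399 = 3192
    C=O: 2 × 770 = 1540
    O=O: 5 × 507 = 2535
    Σ(broken) = 7979 kJ
  Bonds formed (products):
    C=O: 8 × 770 = 6160
    O-H: 8 × 476 = 3808
    Σ(formed) = 9968 kJ
  ΔH_I = 7979 − 9968 = −1989 kJ
Reaction II:
  Bonds broken (reactants):
    N≡N: 1 × 957 = 957
    O=O: 1 × 507 = 507
    Σ(broken) = 1464 kJ
  Bonds formed (products):
    N=O: 2 × 616 = 1232
    Σ(formed) = 1232 kJ
  ΔH_II = 1464 − 1232 = +232 kJ
ΔH_I − ΔH_II = −2221 kJ, so reaction I has the more negative ΔH; |ΔH_I − ΔH_II| = 2221 kJ.

Reaction I, by 2221 kJ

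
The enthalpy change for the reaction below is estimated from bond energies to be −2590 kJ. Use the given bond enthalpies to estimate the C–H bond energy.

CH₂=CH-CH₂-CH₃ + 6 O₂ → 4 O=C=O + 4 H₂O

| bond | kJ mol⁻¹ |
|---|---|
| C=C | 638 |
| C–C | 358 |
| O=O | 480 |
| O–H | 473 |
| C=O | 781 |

D(C–H) ≈ 401 kJ/mol

Let D be the C–H bond energy.
Σ(broken) = 2×358 + 8×D + 1×638 + 6×480 = 4234 + 8D
Σ(formed) = 8×781 + 8×473 = 10032
ΔH = Σ(broken) − Σ(formed) = (4234 + 8D) − (10032) = −5798 + 8D
Setting this equal to −2590 kJ gives 8D = 3208, so D = 401 kJ/mol.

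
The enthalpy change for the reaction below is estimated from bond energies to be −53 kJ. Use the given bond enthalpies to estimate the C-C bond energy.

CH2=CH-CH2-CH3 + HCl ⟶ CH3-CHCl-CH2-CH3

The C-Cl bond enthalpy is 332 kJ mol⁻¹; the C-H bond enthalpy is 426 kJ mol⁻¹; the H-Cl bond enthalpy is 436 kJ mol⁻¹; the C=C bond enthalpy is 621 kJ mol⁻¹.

D(C-C) ≈ 352 kJ/mol

Let D be the C-C bond energy.
Σ(broken) = 2×D + 8×426 + 1×621 + 1×436 = 4465 + 2D
Σ(formed) = 3×D + 1×332 + 9×426 = 4166 + 3D
ΔH = Σ(broken) − Σ(formed) = (4465 + 2D) − (4166 + 3D) = +299 − D
Setting this equal to −53 kJ gives D = 352 kJ/mol.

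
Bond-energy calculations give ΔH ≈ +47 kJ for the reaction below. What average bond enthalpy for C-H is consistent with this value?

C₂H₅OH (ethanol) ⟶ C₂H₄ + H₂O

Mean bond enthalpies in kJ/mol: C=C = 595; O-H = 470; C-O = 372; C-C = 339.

D(C-H) ≈ 401 kJ/mol

Let D be the C-H bond energy.
Σ(broken) = 1×339 + 5×D + 1×372 + 1×470 = 1181 + 5D
Σ(formed) = 4×D + 1×595 + 2×470 = 1535 + 4D
ΔH = Σ(broken) − Σ(formed) = (1181 + 5D) − (1535 + 4D) = −354 + D
Setting this equal to +47 kJ gives D = 401 kJ/mol.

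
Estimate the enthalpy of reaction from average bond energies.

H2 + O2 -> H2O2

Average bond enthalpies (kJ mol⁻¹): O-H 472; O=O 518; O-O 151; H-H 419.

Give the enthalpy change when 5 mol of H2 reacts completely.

Bonds broken (reactants):
  H-H: 1 × 419 = 419
  O=O: 1 × 518 = 518
  Σ(broken) = 937 kJ
Bonds formed (products):
  O-H: 2 × 472 = 944
  O-O: 1 × 151 = 151
  Σ(formed) = 1095 kJ
ΔH = Σ(broken) − Σ(formed) = 937 − 1095 = −158 kJ
For 5× the reaction as written: 5 × (−158) = −790 kJ

ΔH = −790 kJ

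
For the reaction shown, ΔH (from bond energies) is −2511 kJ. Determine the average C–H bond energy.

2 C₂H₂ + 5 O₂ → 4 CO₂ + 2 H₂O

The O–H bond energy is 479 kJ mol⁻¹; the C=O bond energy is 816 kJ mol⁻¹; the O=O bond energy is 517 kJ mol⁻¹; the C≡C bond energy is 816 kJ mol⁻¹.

Let D be the C–H bond energy.
Σ(broken) = 2×816 + 4×D + 5×517 = 4217 + 4D
Σ(formed) = 8×816 + 4×479 = 8444
ΔH = Σ(broken) − Σ(formed) = (4217 + 4D) − (8444) = −4227 + 4D
Setting this equal to −2511 kJ gives 4D = 1716, so D = 429 kJ/mol.

D(C–H) ≈ 429 kJ/mol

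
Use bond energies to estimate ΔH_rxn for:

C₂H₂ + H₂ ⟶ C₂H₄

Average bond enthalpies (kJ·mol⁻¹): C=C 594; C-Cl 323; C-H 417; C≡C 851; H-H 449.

ΔH ≈ −128 kJ

Bonds broken (reactants):
  C≡C: 1 × 851 = 851
  C-H: 2 × 417 = 834
  H-H: 1 × 449 = 449
  Σ(broken) = 2134 kJ
Bonds formed (products):
  C-H: 4 × 417 = 1668
  C=C: 1 × 594 = 594
  Σ(formed) = 2262 kJ
ΔH = Σ(broken) − Σ(formed) = 2134 − 2262 = −128 kJ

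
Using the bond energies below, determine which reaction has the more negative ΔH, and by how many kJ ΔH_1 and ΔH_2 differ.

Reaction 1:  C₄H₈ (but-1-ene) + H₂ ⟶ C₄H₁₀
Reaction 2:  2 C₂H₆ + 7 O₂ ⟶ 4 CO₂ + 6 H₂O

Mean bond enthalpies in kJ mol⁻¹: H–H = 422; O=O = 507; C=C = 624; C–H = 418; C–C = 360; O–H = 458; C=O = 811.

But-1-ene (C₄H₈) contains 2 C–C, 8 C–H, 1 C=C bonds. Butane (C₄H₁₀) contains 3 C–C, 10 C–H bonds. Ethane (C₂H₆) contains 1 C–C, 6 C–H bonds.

Reaction 1:
  Bonds broken (reactants):
    C–C: 2 × 360 = 720
    C–H: 8 × 418 = 3344
    C=C: 1 × 624 = 624
    H–H: 1 × 422 = 422
    Σ(broken) = 5110 kJ
  Bonds formed (products):
    C–C: 3 × 360 = 1080
    C–H: 10 × 418 = 4180
    Σ(formed) = 5260 kJ
  ΔH_1 = 5110 − 5260 = −150 kJ
Reaction 2:
  Bonds broken (reactants):
    C–C: 2 × 360 = 720
    C–H: 12 × 418 = 5016
    O=O: 7 × 507 = 3549
    Σ(broken) = 9285 kJ
  Bonds formed (products):
    C=O: 8 × 811 = 6488
    O–H: 12 × 458 = 5496
    Σ(formed) = 11984 kJ
  ΔH_2 = 9285 − 11984 = −2699 kJ
ΔH_1 − ΔH_2 = +2549 kJ, so reaction 2 has the more negative ΔH; |ΔH_1 − ΔH_2| = 2549 kJ.

Reaction 2, by 2549 kJ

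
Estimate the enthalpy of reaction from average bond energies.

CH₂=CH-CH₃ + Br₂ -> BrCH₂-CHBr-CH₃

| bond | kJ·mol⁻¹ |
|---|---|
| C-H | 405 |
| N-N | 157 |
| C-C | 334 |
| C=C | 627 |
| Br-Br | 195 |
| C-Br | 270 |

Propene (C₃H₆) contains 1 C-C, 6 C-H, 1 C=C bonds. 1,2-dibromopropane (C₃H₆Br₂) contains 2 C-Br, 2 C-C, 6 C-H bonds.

ΔH ≈ −52 kJ

Bonds broken (reactants):
  Br-Br: 1 × 195 = 195
  C-C: 1 × 334 = 334
  C-H: 6 × 405 = 2430
  C=C: 1 × 627 = 627
  Σ(broken) = 3586 kJ
Bonds formed (products):
  C-Br: 2 × 270 = 540
  C-C: 2 × 334 = 668
  C-H: 6 × 405 = 2430
  Σ(formed) = 3638 kJ
ΔH = Σ(broken) − Σ(formed) = 3586 − 3638 = −52 kJ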